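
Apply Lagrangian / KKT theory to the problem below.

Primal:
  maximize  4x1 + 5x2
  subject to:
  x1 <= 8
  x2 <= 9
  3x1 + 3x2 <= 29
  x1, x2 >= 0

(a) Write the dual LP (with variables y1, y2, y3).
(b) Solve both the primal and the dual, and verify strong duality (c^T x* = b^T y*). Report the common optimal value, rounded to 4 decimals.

The standard primal-dual pair for 'max c^T x s.t. A x <= b, x >= 0' is:
  Dual:  min b^T y  s.t.  A^T y >= c,  y >= 0.

So the dual LP is:
  minimize  8y1 + 9y2 + 29y3
  subject to:
    y1 + 3y3 >= 4
    y2 + 3y3 >= 5
    y1, y2, y3 >= 0

Solving the primal: x* = (0.6667, 9).
  primal value c^T x* = 47.6667.
Solving the dual: y* = (0, 1, 1.3333).
  dual value b^T y* = 47.6667.
Strong duality: c^T x* = b^T y*. Confirmed.

47.6667


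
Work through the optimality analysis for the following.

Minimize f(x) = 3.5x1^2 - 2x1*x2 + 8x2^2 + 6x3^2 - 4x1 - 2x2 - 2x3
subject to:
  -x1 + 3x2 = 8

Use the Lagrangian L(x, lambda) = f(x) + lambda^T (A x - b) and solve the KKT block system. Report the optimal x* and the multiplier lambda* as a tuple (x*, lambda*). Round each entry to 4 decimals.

Form the Lagrangian:
  L(x, lambda) = (1/2) x^T Q x + c^T x + lambda^T (A x - b)
Stationarity (grad_x L = 0): Q x + c + A^T lambda = 0.
Primal feasibility: A x = b.

This gives the KKT block system:
  [ Q   A^T ] [ x     ]   [-c ]
  [ A    0  ] [ lambda ] = [ b ]

Solving the linear system:
  x*      = (-0.5672, 2.4776, 0.1667)
  lambda* = (-12.9254)
  f(x*)   = 50.1915

x* = (-0.5672, 2.4776, 0.1667), lambda* = (-12.9254)


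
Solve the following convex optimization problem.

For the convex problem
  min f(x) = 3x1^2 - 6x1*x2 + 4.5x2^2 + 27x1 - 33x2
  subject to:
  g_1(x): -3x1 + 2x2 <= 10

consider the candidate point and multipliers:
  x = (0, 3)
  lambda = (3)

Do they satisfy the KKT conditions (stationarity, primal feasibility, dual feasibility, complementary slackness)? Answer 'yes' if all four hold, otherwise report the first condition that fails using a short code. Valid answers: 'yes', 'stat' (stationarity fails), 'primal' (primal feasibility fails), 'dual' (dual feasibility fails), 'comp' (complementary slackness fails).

Gradient of f: grad f(x) = Q x + c = (9, -6)
Constraint values g_i(x) = a_i^T x - b_i:
  g_1((0, 3)) = -4
Stationarity residual: grad f(x) + sum_i lambda_i a_i = (0, 0)
  -> stationarity OK
Primal feasibility (all g_i <= 0): OK
Dual feasibility (all lambda_i >= 0): OK
Complementary slackness (lambda_i * g_i(x) = 0 for all i): FAILS

Verdict: the first failing condition is complementary_slackness -> comp.

comp


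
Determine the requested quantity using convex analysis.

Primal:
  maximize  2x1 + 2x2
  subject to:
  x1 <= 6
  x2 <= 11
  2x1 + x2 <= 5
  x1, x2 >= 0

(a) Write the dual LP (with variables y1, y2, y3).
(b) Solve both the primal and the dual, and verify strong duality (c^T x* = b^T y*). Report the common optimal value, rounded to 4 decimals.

The standard primal-dual pair for 'max c^T x s.t. A x <= b, x >= 0' is:
  Dual:  min b^T y  s.t.  A^T y >= c,  y >= 0.

So the dual LP is:
  minimize  6y1 + 11y2 + 5y3
  subject to:
    y1 + 2y3 >= 2
    y2 + y3 >= 2
    y1, y2, y3 >= 0

Solving the primal: x* = (0, 5).
  primal value c^T x* = 10.
Solving the dual: y* = (0, 0, 2).
  dual value b^T y* = 10.
Strong duality: c^T x* = b^T y*. Confirmed.

10


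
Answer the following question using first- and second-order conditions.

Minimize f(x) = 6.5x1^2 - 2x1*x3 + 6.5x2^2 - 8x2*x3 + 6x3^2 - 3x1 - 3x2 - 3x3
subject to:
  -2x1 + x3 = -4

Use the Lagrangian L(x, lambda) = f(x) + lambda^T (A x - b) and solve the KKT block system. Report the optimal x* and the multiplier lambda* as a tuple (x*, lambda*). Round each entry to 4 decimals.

Form the Lagrangian:
  L(x, lambda) = (1/2) x^T Q x + c^T x + lambda^T (A x - b)
Stationarity (grad_x L = 0): Q x + c + A^T lambda = 0.
Primal feasibility: A x = b.

This gives the KKT block system:
  [ Q   A^T ] [ x     ]   [-c ]
  [ A    0  ] [ lambda ] = [ b ]

Solving the linear system:
  x*      = (1.8406, 0.0346, -0.3187)
  lambda* = (10.7829)
  f(x*)   = 19.2309

x* = (1.8406, 0.0346, -0.3187), lambda* = (10.7829)


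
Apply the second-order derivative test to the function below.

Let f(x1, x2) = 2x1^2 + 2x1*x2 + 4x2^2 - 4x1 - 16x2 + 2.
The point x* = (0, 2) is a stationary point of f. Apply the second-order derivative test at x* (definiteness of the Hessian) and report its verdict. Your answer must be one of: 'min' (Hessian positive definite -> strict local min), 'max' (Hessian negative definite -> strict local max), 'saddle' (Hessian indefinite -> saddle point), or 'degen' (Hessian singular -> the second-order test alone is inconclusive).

Compute the Hessian H = grad^2 f:
  H = [[4, 2], [2, 8]]
Verify stationarity: grad f(x*) = H x* + g = (0, 0).
Eigenvalues of H: 3.1716, 8.8284.
Both eigenvalues > 0, so H is positive definite -> x* is a strict local min.

min


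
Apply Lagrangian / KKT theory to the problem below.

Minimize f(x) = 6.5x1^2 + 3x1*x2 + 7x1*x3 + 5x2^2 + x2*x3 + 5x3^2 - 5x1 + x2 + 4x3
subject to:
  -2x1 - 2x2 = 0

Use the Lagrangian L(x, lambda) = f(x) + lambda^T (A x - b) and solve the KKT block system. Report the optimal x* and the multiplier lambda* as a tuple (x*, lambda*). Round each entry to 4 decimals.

Form the Lagrangian:
  L(x, lambda) = (1/2) x^T Q x + c^T x + lambda^T (A x - b)
Stationarity (grad_x L = 0): Q x + c + A^T lambda = 0.
Primal feasibility: A x = b.

This gives the KKT block system:
  [ Q   A^T ] [ x     ]   [-c ]
  [ A    0  ] [ lambda ] = [ b ]

Solving the linear system:
  x*      = (0.6269, -0.6269, -0.7761)
  lambda* = (-2.0821)
  f(x*)   = -3.4328

x* = (0.6269, -0.6269, -0.7761), lambda* = (-2.0821)


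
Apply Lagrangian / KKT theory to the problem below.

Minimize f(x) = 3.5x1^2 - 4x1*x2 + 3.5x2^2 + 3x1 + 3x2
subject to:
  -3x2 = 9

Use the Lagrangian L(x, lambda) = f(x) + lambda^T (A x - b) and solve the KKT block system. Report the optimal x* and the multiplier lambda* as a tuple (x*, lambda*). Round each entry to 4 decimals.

Form the Lagrangian:
  L(x, lambda) = (1/2) x^T Q x + c^T x + lambda^T (A x - b)
Stationarity (grad_x L = 0): Q x + c + A^T lambda = 0.
Primal feasibility: A x = b.

This gives the KKT block system:
  [ Q   A^T ] [ x     ]   [-c ]
  [ A    0  ] [ lambda ] = [ b ]

Solving the linear system:
  x*      = (-2.1429, -3)
  lambda* = (-3.1429)
  f(x*)   = 6.4286

x* = (-2.1429, -3), lambda* = (-3.1429)


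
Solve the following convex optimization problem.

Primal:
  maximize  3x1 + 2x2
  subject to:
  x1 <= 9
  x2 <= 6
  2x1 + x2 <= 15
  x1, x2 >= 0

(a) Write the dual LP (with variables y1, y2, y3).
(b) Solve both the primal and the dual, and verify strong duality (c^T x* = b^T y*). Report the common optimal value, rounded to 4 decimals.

The standard primal-dual pair for 'max c^T x s.t. A x <= b, x >= 0' is:
  Dual:  min b^T y  s.t.  A^T y >= c,  y >= 0.

So the dual LP is:
  minimize  9y1 + 6y2 + 15y3
  subject to:
    y1 + 2y3 >= 3
    y2 + y3 >= 2
    y1, y2, y3 >= 0

Solving the primal: x* = (4.5, 6).
  primal value c^T x* = 25.5.
Solving the dual: y* = (0, 0.5, 1.5).
  dual value b^T y* = 25.5.
Strong duality: c^T x* = b^T y*. Confirmed.

25.5


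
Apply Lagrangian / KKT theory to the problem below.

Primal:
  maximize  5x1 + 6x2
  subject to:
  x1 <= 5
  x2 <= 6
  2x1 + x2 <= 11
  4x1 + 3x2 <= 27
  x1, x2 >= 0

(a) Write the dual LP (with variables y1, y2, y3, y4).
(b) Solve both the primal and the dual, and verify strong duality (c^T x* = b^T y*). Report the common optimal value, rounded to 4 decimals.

The standard primal-dual pair for 'max c^T x s.t. A x <= b, x >= 0' is:
  Dual:  min b^T y  s.t.  A^T y >= c,  y >= 0.

So the dual LP is:
  minimize  5y1 + 6y2 + 11y3 + 27y4
  subject to:
    y1 + 2y3 + 4y4 >= 5
    y2 + y3 + 3y4 >= 6
    y1, y2, y3, y4 >= 0

Solving the primal: x* = (2.25, 6).
  primal value c^T x* = 47.25.
Solving the dual: y* = (0, 2.25, 0, 1.25).
  dual value b^T y* = 47.25.
Strong duality: c^T x* = b^T y*. Confirmed.

47.25


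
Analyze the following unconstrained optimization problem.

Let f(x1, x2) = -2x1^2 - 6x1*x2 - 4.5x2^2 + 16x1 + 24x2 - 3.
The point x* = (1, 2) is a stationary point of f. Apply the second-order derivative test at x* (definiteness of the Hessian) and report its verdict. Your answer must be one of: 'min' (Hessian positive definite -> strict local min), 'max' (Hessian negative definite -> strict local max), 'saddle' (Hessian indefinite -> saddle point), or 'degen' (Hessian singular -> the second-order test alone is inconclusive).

Compute the Hessian H = grad^2 f:
  H = [[-4, -6], [-6, -9]]
Verify stationarity: grad f(x*) = H x* + g = (0, 0).
Eigenvalues of H: -13, 0.
H has a zero eigenvalue (singular; negative semidefinite but not definite), so H is neither positive definite, negative definite, nor indefinite. The second-order test alone is inconclusive -> degen.
(Indeed, f is constant along the null direction of H through x*, so x* is not a strict local extremum.)

degen


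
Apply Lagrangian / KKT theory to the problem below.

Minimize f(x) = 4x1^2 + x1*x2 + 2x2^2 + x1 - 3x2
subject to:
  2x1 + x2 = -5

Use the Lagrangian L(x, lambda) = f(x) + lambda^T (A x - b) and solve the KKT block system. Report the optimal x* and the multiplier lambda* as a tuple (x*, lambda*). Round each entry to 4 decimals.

Form the Lagrangian:
  L(x, lambda) = (1/2) x^T Q x + c^T x + lambda^T (A x - b)
Stationarity (grad_x L = 0): Q x + c + A^T lambda = 0.
Primal feasibility: A x = b.

This gives the KKT block system:
  [ Q   A^T ] [ x     ]   [-c ]
  [ A    0  ] [ lambda ] = [ b ]

Solving the linear system:
  x*      = (-2.1, -0.8)
  lambda* = (8.3)
  f(x*)   = 20.9

x* = (-2.1, -0.8), lambda* = (8.3)


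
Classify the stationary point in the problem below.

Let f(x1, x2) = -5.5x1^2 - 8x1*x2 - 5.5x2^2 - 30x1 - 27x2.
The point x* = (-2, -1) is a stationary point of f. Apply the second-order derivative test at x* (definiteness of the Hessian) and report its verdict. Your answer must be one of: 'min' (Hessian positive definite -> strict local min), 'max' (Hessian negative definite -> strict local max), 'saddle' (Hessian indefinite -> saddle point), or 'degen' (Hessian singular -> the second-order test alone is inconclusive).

Compute the Hessian H = grad^2 f:
  H = [[-11, -8], [-8, -11]]
Verify stationarity: grad f(x*) = H x* + g = (0, 0).
Eigenvalues of H: -19, -3.
Both eigenvalues < 0, so H is negative definite -> x* is a strict local max.

max


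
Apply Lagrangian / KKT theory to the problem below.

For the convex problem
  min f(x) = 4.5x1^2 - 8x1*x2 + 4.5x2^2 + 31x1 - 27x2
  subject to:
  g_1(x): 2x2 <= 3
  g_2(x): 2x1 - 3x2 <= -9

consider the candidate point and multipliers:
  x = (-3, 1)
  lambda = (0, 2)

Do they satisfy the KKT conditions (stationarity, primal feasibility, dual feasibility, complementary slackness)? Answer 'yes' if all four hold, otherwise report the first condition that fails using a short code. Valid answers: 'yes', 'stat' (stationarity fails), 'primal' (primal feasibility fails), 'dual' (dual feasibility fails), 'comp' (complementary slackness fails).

Gradient of f: grad f(x) = Q x + c = (-4, 6)
Constraint values g_i(x) = a_i^T x - b_i:
  g_1((-3, 1)) = -1
  g_2((-3, 1)) = 0
Stationarity residual: grad f(x) + sum_i lambda_i a_i = (0, 0)
  -> stationarity OK
Primal feasibility (all g_i <= 0): OK
Dual feasibility (all lambda_i >= 0): OK
Complementary slackness (lambda_i * g_i(x) = 0 for all i): OK

Verdict: yes, KKT holds.

yes


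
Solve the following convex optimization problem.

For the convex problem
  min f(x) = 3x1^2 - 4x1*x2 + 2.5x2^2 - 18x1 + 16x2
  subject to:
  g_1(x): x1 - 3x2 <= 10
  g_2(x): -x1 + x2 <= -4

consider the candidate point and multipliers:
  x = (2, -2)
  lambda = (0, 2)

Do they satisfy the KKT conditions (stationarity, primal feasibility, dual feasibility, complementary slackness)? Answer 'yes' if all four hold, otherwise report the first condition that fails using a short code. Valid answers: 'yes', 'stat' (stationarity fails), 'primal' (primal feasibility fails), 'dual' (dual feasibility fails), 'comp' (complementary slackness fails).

Gradient of f: grad f(x) = Q x + c = (2, -2)
Constraint values g_i(x) = a_i^T x - b_i:
  g_1((2, -2)) = -2
  g_2((2, -2)) = 0
Stationarity residual: grad f(x) + sum_i lambda_i a_i = (0, 0)
  -> stationarity OK
Primal feasibility (all g_i <= 0): OK
Dual feasibility (all lambda_i >= 0): OK
Complementary slackness (lambda_i * g_i(x) = 0 for all i): OK

Verdict: yes, KKT holds.

yes


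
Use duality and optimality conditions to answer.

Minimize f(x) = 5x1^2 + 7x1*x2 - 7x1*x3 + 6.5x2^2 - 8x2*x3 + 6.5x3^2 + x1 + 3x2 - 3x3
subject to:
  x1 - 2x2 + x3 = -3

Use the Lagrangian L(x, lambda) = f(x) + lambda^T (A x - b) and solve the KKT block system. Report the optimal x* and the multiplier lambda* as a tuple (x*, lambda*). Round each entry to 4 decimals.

Form the Lagrangian:
  L(x, lambda) = (1/2) x^T Q x + c^T x + lambda^T (A x - b)
Stationarity (grad_x L = 0): Q x + c + A^T lambda = 0.
Primal feasibility: A x = b.

This gives the KKT block system:
  [ Q   A^T ] [ x     ]   [-c ]
  [ A    0  ] [ lambda ] = [ b ]

Solving the linear system:
  x*      = (-1.1527, 0.854, -0.1393)
  lambda* = (3.5738)
  f(x*)   = 6.2743

x* = (-1.1527, 0.854, -0.1393), lambda* = (3.5738)


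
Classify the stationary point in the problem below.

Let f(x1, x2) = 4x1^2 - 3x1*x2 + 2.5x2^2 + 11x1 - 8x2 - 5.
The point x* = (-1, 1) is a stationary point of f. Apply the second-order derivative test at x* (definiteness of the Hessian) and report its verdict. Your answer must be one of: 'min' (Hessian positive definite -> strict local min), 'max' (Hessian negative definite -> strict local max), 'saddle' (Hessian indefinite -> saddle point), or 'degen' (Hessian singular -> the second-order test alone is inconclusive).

Compute the Hessian H = grad^2 f:
  H = [[8, -3], [-3, 5]]
Verify stationarity: grad f(x*) = H x* + g = (0, 0).
Eigenvalues of H: 3.1459, 9.8541.
Both eigenvalues > 0, so H is positive definite -> x* is a strict local min.

min


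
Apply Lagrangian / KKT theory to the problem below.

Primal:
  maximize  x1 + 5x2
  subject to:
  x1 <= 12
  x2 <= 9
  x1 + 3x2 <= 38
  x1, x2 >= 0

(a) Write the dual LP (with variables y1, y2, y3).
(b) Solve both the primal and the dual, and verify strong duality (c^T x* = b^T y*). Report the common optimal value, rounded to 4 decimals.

The standard primal-dual pair for 'max c^T x s.t. A x <= b, x >= 0' is:
  Dual:  min b^T y  s.t.  A^T y >= c,  y >= 0.

So the dual LP is:
  minimize  12y1 + 9y2 + 38y3
  subject to:
    y1 + y3 >= 1
    y2 + 3y3 >= 5
    y1, y2, y3 >= 0

Solving the primal: x* = (11, 9).
  primal value c^T x* = 56.
Solving the dual: y* = (0, 2, 1).
  dual value b^T y* = 56.
Strong duality: c^T x* = b^T y*. Confirmed.

56


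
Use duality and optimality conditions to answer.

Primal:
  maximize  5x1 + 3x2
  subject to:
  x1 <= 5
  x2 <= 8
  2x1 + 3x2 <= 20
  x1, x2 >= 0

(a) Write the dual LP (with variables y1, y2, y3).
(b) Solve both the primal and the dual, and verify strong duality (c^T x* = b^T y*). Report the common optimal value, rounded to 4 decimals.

The standard primal-dual pair for 'max c^T x s.t. A x <= b, x >= 0' is:
  Dual:  min b^T y  s.t.  A^T y >= c,  y >= 0.

So the dual LP is:
  minimize  5y1 + 8y2 + 20y3
  subject to:
    y1 + 2y3 >= 5
    y2 + 3y3 >= 3
    y1, y2, y3 >= 0

Solving the primal: x* = (5, 3.3333).
  primal value c^T x* = 35.
Solving the dual: y* = (3, 0, 1).
  dual value b^T y* = 35.
Strong duality: c^T x* = b^T y*. Confirmed.

35


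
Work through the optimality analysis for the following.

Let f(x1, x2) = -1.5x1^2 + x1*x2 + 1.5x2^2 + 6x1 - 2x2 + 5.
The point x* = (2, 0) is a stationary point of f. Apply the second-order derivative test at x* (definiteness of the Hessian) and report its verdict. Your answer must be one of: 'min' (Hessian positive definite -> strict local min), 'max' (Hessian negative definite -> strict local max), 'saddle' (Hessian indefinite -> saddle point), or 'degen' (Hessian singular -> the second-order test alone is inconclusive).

Compute the Hessian H = grad^2 f:
  H = [[-3, 1], [1, 3]]
Verify stationarity: grad f(x*) = H x* + g = (0, 0).
Eigenvalues of H: -3.1623, 3.1623.
Eigenvalues have mixed signs, so H is indefinite -> x* is a saddle point.

saddle


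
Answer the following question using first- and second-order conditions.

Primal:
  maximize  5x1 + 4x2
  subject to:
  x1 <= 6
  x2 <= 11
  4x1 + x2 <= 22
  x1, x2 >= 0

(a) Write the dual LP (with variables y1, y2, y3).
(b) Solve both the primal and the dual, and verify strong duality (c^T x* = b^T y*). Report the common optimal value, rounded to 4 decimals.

The standard primal-dual pair for 'max c^T x s.t. A x <= b, x >= 0' is:
  Dual:  min b^T y  s.t.  A^T y >= c,  y >= 0.

So the dual LP is:
  minimize  6y1 + 11y2 + 22y3
  subject to:
    y1 + 4y3 >= 5
    y2 + y3 >= 4
    y1, y2, y3 >= 0

Solving the primal: x* = (2.75, 11).
  primal value c^T x* = 57.75.
Solving the dual: y* = (0, 2.75, 1.25).
  dual value b^T y* = 57.75.
Strong duality: c^T x* = b^T y*. Confirmed.

57.75


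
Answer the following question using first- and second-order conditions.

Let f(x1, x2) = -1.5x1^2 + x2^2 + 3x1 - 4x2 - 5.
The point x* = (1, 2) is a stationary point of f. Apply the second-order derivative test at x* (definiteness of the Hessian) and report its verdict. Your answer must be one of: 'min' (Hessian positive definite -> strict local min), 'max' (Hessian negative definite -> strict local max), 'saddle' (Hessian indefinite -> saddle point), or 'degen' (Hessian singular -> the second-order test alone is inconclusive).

Compute the Hessian H = grad^2 f:
  H = [[-3, 0], [0, 2]]
Verify stationarity: grad f(x*) = H x* + g = (0, 0).
Eigenvalues of H: -3, 2.
Eigenvalues have mixed signs, so H is indefinite -> x* is a saddle point.

saddle


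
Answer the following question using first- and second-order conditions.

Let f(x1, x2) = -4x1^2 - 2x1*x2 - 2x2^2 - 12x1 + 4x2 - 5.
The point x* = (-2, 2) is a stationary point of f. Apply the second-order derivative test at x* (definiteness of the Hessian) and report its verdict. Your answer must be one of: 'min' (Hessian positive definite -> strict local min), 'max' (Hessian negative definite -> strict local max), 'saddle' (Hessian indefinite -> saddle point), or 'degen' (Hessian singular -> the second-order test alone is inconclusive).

Compute the Hessian H = grad^2 f:
  H = [[-8, -2], [-2, -4]]
Verify stationarity: grad f(x*) = H x* + g = (0, 0).
Eigenvalues of H: -8.8284, -3.1716.
Both eigenvalues < 0, so H is negative definite -> x* is a strict local max.

max


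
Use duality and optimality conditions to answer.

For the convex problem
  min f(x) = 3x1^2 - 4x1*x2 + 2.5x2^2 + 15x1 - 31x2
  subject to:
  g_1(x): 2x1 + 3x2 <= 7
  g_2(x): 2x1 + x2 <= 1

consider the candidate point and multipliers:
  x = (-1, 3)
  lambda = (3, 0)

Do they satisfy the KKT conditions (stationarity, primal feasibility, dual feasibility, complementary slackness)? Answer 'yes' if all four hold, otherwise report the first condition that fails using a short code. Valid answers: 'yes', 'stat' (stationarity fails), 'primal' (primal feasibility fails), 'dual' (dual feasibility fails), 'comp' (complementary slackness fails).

Gradient of f: grad f(x) = Q x + c = (-3, -12)
Constraint values g_i(x) = a_i^T x - b_i:
  g_1((-1, 3)) = 0
  g_2((-1, 3)) = 0
Stationarity residual: grad f(x) + sum_i lambda_i a_i = (3, -3)
  -> stationarity FAILS
Primal feasibility (all g_i <= 0): OK
Dual feasibility (all lambda_i >= 0): OK
Complementary slackness (lambda_i * g_i(x) = 0 for all i): OK

Verdict: the first failing condition is stationarity -> stat.

stat


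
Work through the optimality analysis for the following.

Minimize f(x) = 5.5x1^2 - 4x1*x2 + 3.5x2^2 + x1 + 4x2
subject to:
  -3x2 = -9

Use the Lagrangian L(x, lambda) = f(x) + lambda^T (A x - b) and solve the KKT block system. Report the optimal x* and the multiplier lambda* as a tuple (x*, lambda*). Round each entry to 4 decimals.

Form the Lagrangian:
  L(x, lambda) = (1/2) x^T Q x + c^T x + lambda^T (A x - b)
Stationarity (grad_x L = 0): Q x + c + A^T lambda = 0.
Primal feasibility: A x = b.

This gives the KKT block system:
  [ Q   A^T ] [ x     ]   [-c ]
  [ A    0  ] [ lambda ] = [ b ]

Solving the linear system:
  x*      = (1, 3)
  lambda* = (7)
  f(x*)   = 38

x* = (1, 3), lambda* = (7)


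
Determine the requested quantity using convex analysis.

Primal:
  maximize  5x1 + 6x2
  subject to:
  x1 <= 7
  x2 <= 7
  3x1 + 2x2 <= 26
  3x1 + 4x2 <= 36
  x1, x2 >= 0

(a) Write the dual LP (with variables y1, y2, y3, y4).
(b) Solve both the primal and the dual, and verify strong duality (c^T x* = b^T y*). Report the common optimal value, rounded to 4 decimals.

The standard primal-dual pair for 'max c^T x s.t. A x <= b, x >= 0' is:
  Dual:  min b^T y  s.t.  A^T y >= c,  y >= 0.

So the dual LP is:
  minimize  7y1 + 7y2 + 26y3 + 36y4
  subject to:
    y1 + 3y3 + 3y4 >= 5
    y2 + 2y3 + 4y4 >= 6
    y1, y2, y3, y4 >= 0

Solving the primal: x* = (5.3333, 5).
  primal value c^T x* = 56.6667.
Solving the dual: y* = (0, 0, 0.3333, 1.3333).
  dual value b^T y* = 56.6667.
Strong duality: c^T x* = b^T y*. Confirmed.

56.6667


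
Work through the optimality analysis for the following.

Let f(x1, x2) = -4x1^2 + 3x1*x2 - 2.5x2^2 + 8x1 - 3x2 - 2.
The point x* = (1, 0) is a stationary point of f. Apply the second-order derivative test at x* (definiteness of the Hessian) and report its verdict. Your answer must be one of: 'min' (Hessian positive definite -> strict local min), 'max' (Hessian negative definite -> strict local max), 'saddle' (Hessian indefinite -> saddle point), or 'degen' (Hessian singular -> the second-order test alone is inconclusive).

Compute the Hessian H = grad^2 f:
  H = [[-8, 3], [3, -5]]
Verify stationarity: grad f(x*) = H x* + g = (0, 0).
Eigenvalues of H: -9.8541, -3.1459.
Both eigenvalues < 0, so H is negative definite -> x* is a strict local max.

max


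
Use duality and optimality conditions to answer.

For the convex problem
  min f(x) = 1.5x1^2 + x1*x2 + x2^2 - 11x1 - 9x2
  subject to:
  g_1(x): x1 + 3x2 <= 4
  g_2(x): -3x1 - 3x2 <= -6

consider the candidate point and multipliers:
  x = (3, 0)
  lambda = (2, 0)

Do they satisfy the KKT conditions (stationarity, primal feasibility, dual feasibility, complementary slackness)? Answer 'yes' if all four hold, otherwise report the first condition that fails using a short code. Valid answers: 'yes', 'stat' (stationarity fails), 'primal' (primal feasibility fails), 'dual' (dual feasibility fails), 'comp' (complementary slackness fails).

Gradient of f: grad f(x) = Q x + c = (-2, -6)
Constraint values g_i(x) = a_i^T x - b_i:
  g_1((3, 0)) = -1
  g_2((3, 0)) = -3
Stationarity residual: grad f(x) + sum_i lambda_i a_i = (0, 0)
  -> stationarity OK
Primal feasibility (all g_i <= 0): OK
Dual feasibility (all lambda_i >= 0): OK
Complementary slackness (lambda_i * g_i(x) = 0 for all i): FAILS

Verdict: the first failing condition is complementary_slackness -> comp.

comp


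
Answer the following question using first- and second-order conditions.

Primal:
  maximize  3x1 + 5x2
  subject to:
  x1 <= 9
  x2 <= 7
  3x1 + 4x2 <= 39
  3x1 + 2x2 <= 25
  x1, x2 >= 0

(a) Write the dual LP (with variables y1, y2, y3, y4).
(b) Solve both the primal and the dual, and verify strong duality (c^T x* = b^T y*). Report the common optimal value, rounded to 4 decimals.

The standard primal-dual pair for 'max c^T x s.t. A x <= b, x >= 0' is:
  Dual:  min b^T y  s.t.  A^T y >= c,  y >= 0.

So the dual LP is:
  minimize  9y1 + 7y2 + 39y3 + 25y4
  subject to:
    y1 + 3y3 + 3y4 >= 3
    y2 + 4y3 + 2y4 >= 5
    y1, y2, y3, y4 >= 0

Solving the primal: x* = (3.6667, 7).
  primal value c^T x* = 46.
Solving the dual: y* = (0, 3, 0, 1).
  dual value b^T y* = 46.
Strong duality: c^T x* = b^T y*. Confirmed.

46


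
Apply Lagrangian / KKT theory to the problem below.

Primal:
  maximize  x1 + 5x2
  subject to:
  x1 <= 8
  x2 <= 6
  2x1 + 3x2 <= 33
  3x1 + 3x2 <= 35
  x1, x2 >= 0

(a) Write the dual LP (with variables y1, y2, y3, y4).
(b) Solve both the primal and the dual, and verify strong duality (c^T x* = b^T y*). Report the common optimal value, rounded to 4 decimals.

The standard primal-dual pair for 'max c^T x s.t. A x <= b, x >= 0' is:
  Dual:  min b^T y  s.t.  A^T y >= c,  y >= 0.

So the dual LP is:
  minimize  8y1 + 6y2 + 33y3 + 35y4
  subject to:
    y1 + 2y3 + 3y4 >= 1
    y2 + 3y3 + 3y4 >= 5
    y1, y2, y3, y4 >= 0

Solving the primal: x* = (5.6667, 6).
  primal value c^T x* = 35.6667.
Solving the dual: y* = (0, 4, 0, 0.3333).
  dual value b^T y* = 35.6667.
Strong duality: c^T x* = b^T y*. Confirmed.

35.6667


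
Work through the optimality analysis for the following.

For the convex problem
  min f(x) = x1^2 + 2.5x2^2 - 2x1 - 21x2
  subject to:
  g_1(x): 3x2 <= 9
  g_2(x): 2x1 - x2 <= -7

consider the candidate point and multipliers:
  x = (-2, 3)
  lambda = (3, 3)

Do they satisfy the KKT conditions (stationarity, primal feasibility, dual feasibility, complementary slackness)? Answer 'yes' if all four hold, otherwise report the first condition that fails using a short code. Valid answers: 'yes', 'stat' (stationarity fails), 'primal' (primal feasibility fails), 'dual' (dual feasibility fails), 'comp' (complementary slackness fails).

Gradient of f: grad f(x) = Q x + c = (-6, -6)
Constraint values g_i(x) = a_i^T x - b_i:
  g_1((-2, 3)) = 0
  g_2((-2, 3)) = 0
Stationarity residual: grad f(x) + sum_i lambda_i a_i = (0, 0)
  -> stationarity OK
Primal feasibility (all g_i <= 0): OK
Dual feasibility (all lambda_i >= 0): OK
Complementary slackness (lambda_i * g_i(x) = 0 for all i): OK

Verdict: yes, KKT holds.

yes


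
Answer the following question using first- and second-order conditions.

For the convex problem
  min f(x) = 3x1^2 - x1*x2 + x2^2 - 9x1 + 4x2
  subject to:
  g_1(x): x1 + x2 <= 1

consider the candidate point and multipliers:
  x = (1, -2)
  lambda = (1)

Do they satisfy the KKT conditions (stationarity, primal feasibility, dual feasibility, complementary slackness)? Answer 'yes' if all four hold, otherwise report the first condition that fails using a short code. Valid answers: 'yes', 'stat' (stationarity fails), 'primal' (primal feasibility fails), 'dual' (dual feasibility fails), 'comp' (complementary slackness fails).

Gradient of f: grad f(x) = Q x + c = (-1, -1)
Constraint values g_i(x) = a_i^T x - b_i:
  g_1((1, -2)) = -2
Stationarity residual: grad f(x) + sum_i lambda_i a_i = (0, 0)
  -> stationarity OK
Primal feasibility (all g_i <= 0): OK
Dual feasibility (all lambda_i >= 0): OK
Complementary slackness (lambda_i * g_i(x) = 0 for all i): FAILS

Verdict: the first failing condition is complementary_slackness -> comp.

comp


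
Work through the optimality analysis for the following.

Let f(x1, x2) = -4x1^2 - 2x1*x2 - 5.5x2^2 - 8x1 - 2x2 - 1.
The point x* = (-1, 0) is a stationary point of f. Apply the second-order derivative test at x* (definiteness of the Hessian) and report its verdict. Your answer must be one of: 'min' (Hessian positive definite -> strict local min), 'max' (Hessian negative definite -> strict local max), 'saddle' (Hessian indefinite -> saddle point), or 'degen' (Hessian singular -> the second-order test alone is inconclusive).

Compute the Hessian H = grad^2 f:
  H = [[-8, -2], [-2, -11]]
Verify stationarity: grad f(x*) = H x* + g = (0, 0).
Eigenvalues of H: -12, -7.
Both eigenvalues < 0, so H is negative definite -> x* is a strict local max.

max


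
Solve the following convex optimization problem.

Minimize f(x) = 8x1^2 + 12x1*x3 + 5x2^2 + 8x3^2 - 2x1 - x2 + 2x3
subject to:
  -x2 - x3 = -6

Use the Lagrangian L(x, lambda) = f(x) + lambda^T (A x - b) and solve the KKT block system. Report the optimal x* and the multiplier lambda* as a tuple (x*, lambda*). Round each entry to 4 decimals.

Form the Lagrangian:
  L(x, lambda) = (1/2) x^T Q x + c^T x + lambda^T (A x - b)
Stationarity (grad_x L = 0): Q x + c + A^T lambda = 0.
Primal feasibility: A x = b.

This gives the KKT block system:
  [ Q   A^T ] [ x     ]   [-c ]
  [ A    0  ] [ lambda ] = [ b ]

Solving the linear system:
  x*      = (-2.3235, 2.7353, 3.2647)
  lambda* = (26.3529)
  f(x*)   = 83.2794

x* = (-2.3235, 2.7353, 3.2647), lambda* = (26.3529)


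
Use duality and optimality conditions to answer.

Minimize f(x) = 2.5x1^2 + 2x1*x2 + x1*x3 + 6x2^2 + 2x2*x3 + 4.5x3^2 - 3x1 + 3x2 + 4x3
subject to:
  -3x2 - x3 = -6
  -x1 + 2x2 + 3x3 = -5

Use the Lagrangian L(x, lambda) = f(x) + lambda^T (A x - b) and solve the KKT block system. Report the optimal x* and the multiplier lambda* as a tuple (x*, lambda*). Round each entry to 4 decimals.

Form the Lagrangian:
  L(x, lambda) = (1/2) x^T Q x + c^T x + lambda^T (A x - b)
Stationarity (grad_x L = 0): Q x + c + A^T lambda = 0.
Primal feasibility: A x = b.

This gives the KKT block system:
  [ Q   A^T ] [ x     ]   [-c ]
  [ A    0  ] [ lambda ] = [ b ]

Solving the linear system:
  x*      = (2.2471, 2.9647, -2.8941)
  lambda* = (19.9412, 11.2706)
  f(x*)   = 83.2882

x* = (2.2471, 2.9647, -2.8941), lambda* = (19.9412, 11.2706)


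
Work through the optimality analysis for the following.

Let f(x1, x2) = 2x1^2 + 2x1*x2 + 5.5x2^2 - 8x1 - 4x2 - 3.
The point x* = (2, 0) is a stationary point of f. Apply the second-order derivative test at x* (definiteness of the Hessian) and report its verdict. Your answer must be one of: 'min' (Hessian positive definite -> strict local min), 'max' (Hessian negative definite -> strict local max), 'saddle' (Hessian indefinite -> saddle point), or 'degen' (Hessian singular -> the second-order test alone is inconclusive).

Compute the Hessian H = grad^2 f:
  H = [[4, 2], [2, 11]]
Verify stationarity: grad f(x*) = H x* + g = (0, 0).
Eigenvalues of H: 3.4689, 11.5311.
Both eigenvalues > 0, so H is positive definite -> x* is a strict local min.

min


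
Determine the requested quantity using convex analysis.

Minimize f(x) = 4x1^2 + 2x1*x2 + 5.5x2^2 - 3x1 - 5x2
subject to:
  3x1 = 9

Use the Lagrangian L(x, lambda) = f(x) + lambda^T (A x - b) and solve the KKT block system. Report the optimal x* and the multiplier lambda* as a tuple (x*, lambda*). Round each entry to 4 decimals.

Form the Lagrangian:
  L(x, lambda) = (1/2) x^T Q x + c^T x + lambda^T (A x - b)
Stationarity (grad_x L = 0): Q x + c + A^T lambda = 0.
Primal feasibility: A x = b.

This gives the KKT block system:
  [ Q   A^T ] [ x     ]   [-c ]
  [ A    0  ] [ lambda ] = [ b ]

Solving the linear system:
  x*      = (3, -0.0909)
  lambda* = (-6.9394)
  f(x*)   = 26.9545

x* = (3, -0.0909), lambda* = (-6.9394)


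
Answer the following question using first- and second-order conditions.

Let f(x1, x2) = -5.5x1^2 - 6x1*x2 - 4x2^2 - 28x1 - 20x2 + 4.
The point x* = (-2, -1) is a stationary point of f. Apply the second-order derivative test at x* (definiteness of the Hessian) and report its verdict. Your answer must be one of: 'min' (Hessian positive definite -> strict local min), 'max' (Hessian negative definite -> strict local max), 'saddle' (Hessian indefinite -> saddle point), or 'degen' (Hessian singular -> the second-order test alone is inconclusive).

Compute the Hessian H = grad^2 f:
  H = [[-11, -6], [-6, -8]]
Verify stationarity: grad f(x*) = H x* + g = (0, 0).
Eigenvalues of H: -15.6847, -3.3153.
Both eigenvalues < 0, so H is negative definite -> x* is a strict local max.

max


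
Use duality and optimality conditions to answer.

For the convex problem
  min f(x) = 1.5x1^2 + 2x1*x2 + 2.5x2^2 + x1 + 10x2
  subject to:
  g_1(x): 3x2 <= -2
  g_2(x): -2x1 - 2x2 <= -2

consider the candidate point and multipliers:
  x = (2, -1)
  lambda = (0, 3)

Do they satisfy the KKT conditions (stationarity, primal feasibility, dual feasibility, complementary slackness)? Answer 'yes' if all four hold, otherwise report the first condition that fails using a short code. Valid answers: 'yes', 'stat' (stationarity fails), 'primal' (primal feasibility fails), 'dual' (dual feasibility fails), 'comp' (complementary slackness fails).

Gradient of f: grad f(x) = Q x + c = (5, 9)
Constraint values g_i(x) = a_i^T x - b_i:
  g_1((2, -1)) = -1
  g_2((2, -1)) = 0
Stationarity residual: grad f(x) + sum_i lambda_i a_i = (-1, 3)
  -> stationarity FAILS
Primal feasibility (all g_i <= 0): OK
Dual feasibility (all lambda_i >= 0): OK
Complementary slackness (lambda_i * g_i(x) = 0 for all i): OK

Verdict: the first failing condition is stationarity -> stat.

stat


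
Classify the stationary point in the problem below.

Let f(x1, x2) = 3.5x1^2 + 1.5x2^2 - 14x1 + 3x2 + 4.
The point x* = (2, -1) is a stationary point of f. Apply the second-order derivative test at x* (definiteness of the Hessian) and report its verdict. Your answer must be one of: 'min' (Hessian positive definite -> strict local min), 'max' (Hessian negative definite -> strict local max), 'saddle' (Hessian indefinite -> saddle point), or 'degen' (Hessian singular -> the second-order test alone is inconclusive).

Compute the Hessian H = grad^2 f:
  H = [[7, 0], [0, 3]]
Verify stationarity: grad f(x*) = H x* + g = (0, 0).
Eigenvalues of H: 3, 7.
Both eigenvalues > 0, so H is positive definite -> x* is a strict local min.

min


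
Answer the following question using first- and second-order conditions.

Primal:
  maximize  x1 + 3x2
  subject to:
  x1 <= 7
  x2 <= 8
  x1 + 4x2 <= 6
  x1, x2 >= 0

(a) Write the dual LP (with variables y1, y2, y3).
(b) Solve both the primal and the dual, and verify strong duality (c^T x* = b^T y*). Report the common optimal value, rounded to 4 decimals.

The standard primal-dual pair for 'max c^T x s.t. A x <= b, x >= 0' is:
  Dual:  min b^T y  s.t.  A^T y >= c,  y >= 0.

So the dual LP is:
  minimize  7y1 + 8y2 + 6y3
  subject to:
    y1 + y3 >= 1
    y2 + 4y3 >= 3
    y1, y2, y3 >= 0

Solving the primal: x* = (6, 0).
  primal value c^T x* = 6.
Solving the dual: y* = (0, 0, 1).
  dual value b^T y* = 6.
Strong duality: c^T x* = b^T y*. Confirmed.

6


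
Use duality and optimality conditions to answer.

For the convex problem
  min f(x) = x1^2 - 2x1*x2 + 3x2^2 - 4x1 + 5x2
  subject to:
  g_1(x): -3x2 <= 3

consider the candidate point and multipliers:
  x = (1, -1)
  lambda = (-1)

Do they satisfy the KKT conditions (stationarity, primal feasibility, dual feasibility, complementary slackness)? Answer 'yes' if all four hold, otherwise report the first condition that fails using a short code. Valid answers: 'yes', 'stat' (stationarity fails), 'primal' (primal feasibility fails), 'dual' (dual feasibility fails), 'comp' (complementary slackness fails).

Gradient of f: grad f(x) = Q x + c = (0, -3)
Constraint values g_i(x) = a_i^T x - b_i:
  g_1((1, -1)) = 0
Stationarity residual: grad f(x) + sum_i lambda_i a_i = (0, 0)
  -> stationarity OK
Primal feasibility (all g_i <= 0): OK
Dual feasibility (all lambda_i >= 0): FAILS
Complementary slackness (lambda_i * g_i(x) = 0 for all i): OK

Verdict: the first failing condition is dual_feasibility -> dual.

dual


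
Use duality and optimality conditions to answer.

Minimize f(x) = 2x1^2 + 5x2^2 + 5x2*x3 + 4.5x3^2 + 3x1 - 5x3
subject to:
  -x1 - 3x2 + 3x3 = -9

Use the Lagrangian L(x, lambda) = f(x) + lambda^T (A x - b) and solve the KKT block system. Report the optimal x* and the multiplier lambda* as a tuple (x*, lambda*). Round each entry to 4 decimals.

Form the Lagrangian:
  L(x, lambda) = (1/2) x^T Q x + c^T x + lambda^T (A x - b)
Stationarity (grad_x L = 0): Q x + c + A^T lambda = 0.
Primal feasibility: A x = b.

This gives the KKT block system:
  [ Q   A^T ] [ x     ]   [-c ]
  [ A    0  ] [ lambda ] = [ b ]

Solving the linear system:
  x*      = (0.0243, 1.6168, -1.3751)
  lambda* = (3.0974)
  f(x*)   = 17.4125

x* = (0.0243, 1.6168, -1.3751), lambda* = (3.0974)


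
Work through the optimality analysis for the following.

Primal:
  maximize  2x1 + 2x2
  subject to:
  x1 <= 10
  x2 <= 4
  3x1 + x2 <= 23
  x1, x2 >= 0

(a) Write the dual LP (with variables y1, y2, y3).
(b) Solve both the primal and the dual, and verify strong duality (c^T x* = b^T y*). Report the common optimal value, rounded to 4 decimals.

The standard primal-dual pair for 'max c^T x s.t. A x <= b, x >= 0' is:
  Dual:  min b^T y  s.t.  A^T y >= c,  y >= 0.

So the dual LP is:
  minimize  10y1 + 4y2 + 23y3
  subject to:
    y1 + 3y3 >= 2
    y2 + y3 >= 2
    y1, y2, y3 >= 0

Solving the primal: x* = (6.3333, 4).
  primal value c^T x* = 20.6667.
Solving the dual: y* = (0, 1.3333, 0.6667).
  dual value b^T y* = 20.6667.
Strong duality: c^T x* = b^T y*. Confirmed.

20.6667


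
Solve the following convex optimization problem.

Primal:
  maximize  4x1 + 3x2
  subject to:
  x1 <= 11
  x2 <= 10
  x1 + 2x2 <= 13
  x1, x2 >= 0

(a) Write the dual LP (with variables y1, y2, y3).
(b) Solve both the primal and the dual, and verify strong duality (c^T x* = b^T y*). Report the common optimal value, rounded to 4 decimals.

The standard primal-dual pair for 'max c^T x s.t. A x <= b, x >= 0' is:
  Dual:  min b^T y  s.t.  A^T y >= c,  y >= 0.

So the dual LP is:
  minimize  11y1 + 10y2 + 13y3
  subject to:
    y1 + y3 >= 4
    y2 + 2y3 >= 3
    y1, y2, y3 >= 0

Solving the primal: x* = (11, 1).
  primal value c^T x* = 47.
Solving the dual: y* = (2.5, 0, 1.5).
  dual value b^T y* = 47.
Strong duality: c^T x* = b^T y*. Confirmed.

47


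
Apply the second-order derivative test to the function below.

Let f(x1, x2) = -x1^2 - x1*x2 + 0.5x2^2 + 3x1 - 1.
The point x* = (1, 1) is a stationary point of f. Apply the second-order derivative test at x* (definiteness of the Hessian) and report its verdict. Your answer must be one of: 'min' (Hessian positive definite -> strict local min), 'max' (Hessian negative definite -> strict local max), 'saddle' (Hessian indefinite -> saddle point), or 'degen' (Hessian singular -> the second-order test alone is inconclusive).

Compute the Hessian H = grad^2 f:
  H = [[-2, -1], [-1, 1]]
Verify stationarity: grad f(x*) = H x* + g = (0, 0).
Eigenvalues of H: -2.3028, 1.3028.
Eigenvalues have mixed signs, so H is indefinite -> x* is a saddle point.

saddle


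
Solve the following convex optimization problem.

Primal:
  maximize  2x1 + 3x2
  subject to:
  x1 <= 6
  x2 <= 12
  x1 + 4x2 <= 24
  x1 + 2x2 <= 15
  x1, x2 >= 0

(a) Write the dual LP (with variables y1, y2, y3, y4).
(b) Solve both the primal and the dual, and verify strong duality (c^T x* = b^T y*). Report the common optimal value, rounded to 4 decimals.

The standard primal-dual pair for 'max c^T x s.t. A x <= b, x >= 0' is:
  Dual:  min b^T y  s.t.  A^T y >= c,  y >= 0.

So the dual LP is:
  minimize  6y1 + 12y2 + 24y3 + 15y4
  subject to:
    y1 + y3 + y4 >= 2
    y2 + 4y3 + 2y4 >= 3
    y1, y2, y3, y4 >= 0

Solving the primal: x* = (6, 4.5).
  primal value c^T x* = 25.5.
Solving the dual: y* = (1.25, 0, 0.75, 0).
  dual value b^T y* = 25.5.
Strong duality: c^T x* = b^T y*. Confirmed.

25.5


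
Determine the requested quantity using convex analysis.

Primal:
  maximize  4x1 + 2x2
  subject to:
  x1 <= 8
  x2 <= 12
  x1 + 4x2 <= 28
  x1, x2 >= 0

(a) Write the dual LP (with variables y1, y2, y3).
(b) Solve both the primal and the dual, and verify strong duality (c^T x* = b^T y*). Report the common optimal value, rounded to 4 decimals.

The standard primal-dual pair for 'max c^T x s.t. A x <= b, x >= 0' is:
  Dual:  min b^T y  s.t.  A^T y >= c,  y >= 0.

So the dual LP is:
  minimize  8y1 + 12y2 + 28y3
  subject to:
    y1 + y3 >= 4
    y2 + 4y3 >= 2
    y1, y2, y3 >= 0

Solving the primal: x* = (8, 5).
  primal value c^T x* = 42.
Solving the dual: y* = (3.5, 0, 0.5).
  dual value b^T y* = 42.
Strong duality: c^T x* = b^T y*. Confirmed.

42


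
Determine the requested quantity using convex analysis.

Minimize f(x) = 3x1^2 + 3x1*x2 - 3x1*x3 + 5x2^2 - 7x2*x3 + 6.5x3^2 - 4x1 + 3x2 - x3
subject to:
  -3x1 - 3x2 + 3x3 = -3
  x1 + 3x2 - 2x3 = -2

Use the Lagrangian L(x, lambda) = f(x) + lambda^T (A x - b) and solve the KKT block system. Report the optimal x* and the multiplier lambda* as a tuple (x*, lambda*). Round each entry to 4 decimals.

Form the Lagrangian:
  L(x, lambda) = (1/2) x^T Q x + c^T x + lambda^T (A x - b)
Stationarity (grad_x L = 0): Q x + c + A^T lambda = 0.
Primal feasibility: A x = b.

This gives the KKT block system:
  [ Q   A^T ] [ x     ]   [-c ]
  [ A    0  ] [ lambda ] = [ b ]

Solving the linear system:
  x*      = (2.3235, -1.6765, -0.3529)
  lambda* = (3.7059, 5.1471)
  f(x*)   = 3.7206

x* = (2.3235, -1.6765, -0.3529), lambda* = (3.7059, 5.1471)
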